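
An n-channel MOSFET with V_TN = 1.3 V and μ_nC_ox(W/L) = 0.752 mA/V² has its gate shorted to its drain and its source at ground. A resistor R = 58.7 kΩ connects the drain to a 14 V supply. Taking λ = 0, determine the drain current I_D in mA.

I_D = 0.204 mA

With gate tied to drain, V_GS = V_DS ≥ V_GS − V_TN, so the device is in saturation.
KCL at the drain: ½ k_n (V_GS − V_TN)² = (V_DD − V_GS)/R.
Let x = V_GS − 1.3. Then 22.1 x² + x − 12.7 = 0, giving x = 0.736 V (positive root), so V_GS = 2.04 V.
I_D = (V_DD − V_GS)/R = (14 − 2.04) / 58.7 = 0.204 mA.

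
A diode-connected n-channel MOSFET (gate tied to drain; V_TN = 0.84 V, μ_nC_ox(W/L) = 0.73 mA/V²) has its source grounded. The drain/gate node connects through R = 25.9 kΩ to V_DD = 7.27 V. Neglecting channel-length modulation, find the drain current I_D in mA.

I_D = 0.218 mA

With gate tied to drain, V_GS = V_DS ≥ V_GS − V_TN, so the device is in saturation.
KCL at the drain: ½ k_n (V_GS − V_TN)² = (V_DD − V_GS)/R.
Let x = V_GS − 0.84. Then 9.45 x² + x − 6.43 = 0, giving x = 0.774 V (positive root), so V_GS = 1.61 V.
I_D = (V_DD − V_GS)/R = (7.27 − 1.61) / 25.9 = 0.218 mA.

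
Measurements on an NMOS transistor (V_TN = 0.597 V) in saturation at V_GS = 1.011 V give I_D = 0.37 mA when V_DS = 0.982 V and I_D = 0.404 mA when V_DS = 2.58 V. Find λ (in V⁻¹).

With V_GS fixed, I_D ∝ (1 + λ V_DS) in saturation, so I_D2/I_D1 = (1 + λ V_DS2)/(1 + λ V_DS1).
0.404/0.37 = 1.092 = (1 + 2.58 λ)/(1 + 0.982 λ).
Solving: λ (I_D1 V_DS2 − I_D2 V_DS1) = I_D2 − I_D1, so λ = (0.404 − 0.37) / (0.37 × 2.58 − 0.404 × 0.982) = 0.034 / 0.558 = 0.0609 V⁻¹.

λ = 0.0609 V⁻¹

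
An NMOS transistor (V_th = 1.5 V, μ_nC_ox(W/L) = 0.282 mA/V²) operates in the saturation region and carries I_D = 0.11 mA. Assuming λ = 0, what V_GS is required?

In saturation I_D = ½ k_n (V_GS − V_th)², so V_GS − V_th = √(2 I_D / k_n) = √(2 × 0.11 / 0.282) = 0.883 V.
V_GS = 1.5 + 0.883 = 2.38 V.

V_GS = 2.38 V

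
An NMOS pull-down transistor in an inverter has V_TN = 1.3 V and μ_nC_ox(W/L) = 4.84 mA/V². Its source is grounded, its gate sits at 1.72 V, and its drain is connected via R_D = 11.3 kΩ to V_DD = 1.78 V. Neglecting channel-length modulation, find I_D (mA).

I_D = 0.150 mA

V_GS = V_G = 1.72 V, so V_ov = 1.72 − 1.3 = 0.42 V.
Assume saturation: I_D = ½ k_n V_ov² = 0.5 × 4.84 × 0.42² = 0.427 mA, giving V_DS = V_DD − I_D R_D = 1.78 − 0.427 × 11.3 = -3.04 V.
But -3.04 V < V_ov = 0.42 V, so the device is actually in triode.
In triode I_D = k_n[V_ov V_DS − ½ V_DS²] and I_D = (V_DD − V_DS)/R_D. Equating: 27.3 V_DS² − 23.97 V_DS + 1.78 = 0, giving V_DS = 0.0819 V (the root below V_ov).
I_D = (1.78 − 0.0819) / 11.3 = 0.15 mA.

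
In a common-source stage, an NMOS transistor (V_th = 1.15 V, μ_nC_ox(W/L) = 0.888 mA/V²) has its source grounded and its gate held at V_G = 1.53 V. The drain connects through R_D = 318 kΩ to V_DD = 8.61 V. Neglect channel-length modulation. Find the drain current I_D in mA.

V_GS = V_G = 1.53 V, so V_ov = 1.53 − 1.15 = 0.38 V.
Assume saturation: I_D = ½ k_n V_ov² = 0.5 × 0.888 × 0.38² = 0.0641 mA, giving V_DS = V_DD − I_D R_D = 8.61 − 0.0641 × 318 = -11.8 V.
But -11.8 V < V_ov = 0.38 V, so the device is actually in triode.
In triode I_D = k_n[V_ov V_DS − ½ V_DS²] and I_D = (V_DD − V_DS)/R_D. Equating: 141 V_DS² − 108.3 V_DS + 8.61 = 0, giving V_DS = 0.0901 V (the root below V_ov).
I_D = (8.61 − 0.0901) / 318 = 0.0268 mA.

I_D = 0.0268 mA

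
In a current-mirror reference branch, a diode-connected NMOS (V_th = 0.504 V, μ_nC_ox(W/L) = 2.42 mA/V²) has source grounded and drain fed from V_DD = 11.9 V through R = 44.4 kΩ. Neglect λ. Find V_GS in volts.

With gate tied to drain, V_GS = V_DS ≥ V_GS − V_th, so the device is in saturation.
KCL at the drain: ½ k_n (V_GS − V_th)² = (V_DD − V_GS)/R.
Let x = V_GS − 0.504. Then 53.7 x² + x − 11.4 = 0, giving x = 0.451 V (positive root), so V_GS = 0.955 V.
I_D = (V_DD − V_GS)/R = (11.9 − 0.955) / 44.4 = 0.247 mA.

V_GS = 0.955 V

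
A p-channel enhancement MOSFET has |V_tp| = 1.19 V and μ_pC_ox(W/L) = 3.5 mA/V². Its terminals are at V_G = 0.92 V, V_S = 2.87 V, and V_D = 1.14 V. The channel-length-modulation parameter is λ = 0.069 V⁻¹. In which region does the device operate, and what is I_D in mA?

V_SG = V_S − V_G = 2.87 − 0.92 = 1.95 V; V_SD = V_S − V_D = 2.87 − 1.14 = 1.73 V.
V_ov = V_SG − |V_tp| = 1.95 − 1.19 = 0.76 V.
Since V_SD = 1.73 V ≥ V_ov = 0.76 V, the device is in saturation.
I_D = ½ k_p V_ov² (1 + λ V_SD) = 0.5 × 3.5 × 0.76² × (1 + 0.069 × 1.73) = 1.13 mA.

Saturation; I_D = 1.13 mA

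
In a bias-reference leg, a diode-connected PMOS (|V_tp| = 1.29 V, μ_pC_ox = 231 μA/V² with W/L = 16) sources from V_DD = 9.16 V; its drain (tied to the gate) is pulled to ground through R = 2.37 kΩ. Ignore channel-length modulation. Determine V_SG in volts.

V_SG = 2.52 V

With gate tied to drain, V_SG = V_SD ≥ V_SG − |V_tp|, so the device is in saturation.
k_p = μ_pC_ox · (W/L) = 3.696 mA/V².
KCL at the drain: ½ k_p (V_SG − |V_tp|)² = (V_DD − V_SG)/R.
Let x = V_SG − 1.29. Then 4.38 x² + x − 7.87 = 0, giving x = 1.23 V (positive root), so V_SG = 2.52 V.
I_D = (V_DD − V_SG)/R = (9.16 − 2.52) / 2.37 = 2.8 mA.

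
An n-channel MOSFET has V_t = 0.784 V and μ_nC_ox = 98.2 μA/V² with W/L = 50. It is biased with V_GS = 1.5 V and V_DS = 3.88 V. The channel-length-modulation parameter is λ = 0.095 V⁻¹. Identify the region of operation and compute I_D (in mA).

Saturation; I_D = 1.72 mA

k_n = μ_nC_ox · (W/L) = 4.91 mA/V².
V_ov = V_GS − V_t = 1.5 − 0.784 = 0.716 V.
Since V_DS = 3.88 V ≥ V_ov = 0.716 V, the device is in saturation.
I_D = ½ k_n V_ov² (1 + λ V_DS) = 0.5 × 4.91 × 0.716² × (1 + 0.095 × 3.88) = 1.72 mA.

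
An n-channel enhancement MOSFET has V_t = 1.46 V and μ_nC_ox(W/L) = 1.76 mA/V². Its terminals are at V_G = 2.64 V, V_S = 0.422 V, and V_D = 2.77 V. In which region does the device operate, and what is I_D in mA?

V_GS = V_G − V_S = 2.64 − 0.422 = 2.22 V; V_DS = V_D − V_S = 2.77 − 0.422 = 2.35 V.
V_ov = V_GS − V_t = 2.22 − 1.46 = 0.758 V.
Since V_DS = 2.35 V ≥ V_ov = 0.758 V, the device is in saturation.
I_D = ½ k_n V_ov² = 0.5 × 1.76 × 0.758² = 0.506 mA.

Saturation; I_D = 0.506 mA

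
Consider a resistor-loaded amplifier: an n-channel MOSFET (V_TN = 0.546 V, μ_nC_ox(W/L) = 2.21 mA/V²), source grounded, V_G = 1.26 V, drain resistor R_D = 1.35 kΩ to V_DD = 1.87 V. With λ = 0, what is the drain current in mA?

V_GS = V_G = 1.26 V, so V_ov = 1.26 − 0.546 = 0.714 V.
Assume saturation: I_D = ½ k_n V_ov² = 0.5 × 2.21 × 0.714² = 0.563 mA, giving V_DS = V_DD − I_D R_D = 1.87 − 0.563 × 1.35 = 1.11 V.
V_DS = 1.11 V ≥ V_ov = 0.714 V, confirming saturation.

I_D = 0.563 mA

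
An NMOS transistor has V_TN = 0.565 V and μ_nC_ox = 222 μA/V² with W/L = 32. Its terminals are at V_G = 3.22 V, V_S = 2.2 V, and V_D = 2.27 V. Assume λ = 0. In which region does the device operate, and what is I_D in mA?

V_GS = V_G − V_S = 3.22 − 2.2 = 1.02 V; V_DS = V_D − V_S = 2.27 − 2.2 = 0.07 V.
k_n = μ_nC_ox · (W/L) = 7.104 mA/V².
V_ov = V_GS − V_TN = 1.02 − 0.565 = 0.455 V.
Since V_DS = 0.07 V < V_ov = 0.455 V, the device is in the triode region.
I_D = k_n [V_ov · V_DS − ½ V_DS²] = 7.104 × [0.455 × 0.07 − 0.5 × 0.07²] = 0.209 mA.

Triode; I_D = 0.209 mA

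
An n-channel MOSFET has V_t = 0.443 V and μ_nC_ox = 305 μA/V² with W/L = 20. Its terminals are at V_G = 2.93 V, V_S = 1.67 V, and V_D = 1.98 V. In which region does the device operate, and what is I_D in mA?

Triode; I_D = 1.25 mA

V_GS = V_G − V_S = 2.93 − 1.67 = 1.26 V; V_DS = V_D − V_S = 1.98 − 1.67 = 0.31 V.
k_n = μ_nC_ox · (W/L) = 6.1 mA/V².
V_ov = V_GS − V_t = 1.26 − 0.443 = 0.817 V.
Since V_DS = 0.31 V < V_ov = 0.817 V, the device is in the triode region.
I_D = k_n [V_ov · V_DS − ½ V_DS²] = 6.1 × [0.817 × 0.31 − 0.5 × 0.31²] = 1.25 mA.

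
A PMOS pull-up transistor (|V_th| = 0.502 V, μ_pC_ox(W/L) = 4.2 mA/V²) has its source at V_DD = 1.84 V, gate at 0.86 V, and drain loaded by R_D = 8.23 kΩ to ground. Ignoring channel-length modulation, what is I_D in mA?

I_D = 0.209 mA

V_SG = V_DD − V_G = 1.84 − 0.86 = 0.98 V, so V_ov = 0.98 − 0.502 = 0.478 V.
Assume saturation: I_D = ½ k_p V_ov² = 0.5 × 4.2 × 0.478² = 0.48 mA, giving V_SD = V_DD − I_D R_D = 1.84 − 0.48 × 8.23 = -2.11 V.
But -2.11 V < V_ov = 0.478 V, so the device is actually in triode.
In triode I_D = k_p[V_ov V_SD − ½ V_SD²] and I_D = (V_DD − V_SD)/R_D. Equating: 17.3 V_SD² − 17.52 V_SD + 1.84 = 0, giving V_SD = 0.119 V (the root below V_ov).
I_D = (1.84 − 0.119) / 8.23 = 0.209 mA.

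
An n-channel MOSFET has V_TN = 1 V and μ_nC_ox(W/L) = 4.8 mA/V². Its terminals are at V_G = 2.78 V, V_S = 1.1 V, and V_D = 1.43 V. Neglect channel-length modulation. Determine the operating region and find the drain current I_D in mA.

V_GS = V_G − V_S = 2.78 − 1.1 = 1.68 V; V_DS = V_D − V_S = 1.43 − 1.1 = 0.33 V.
V_ov = V_GS − V_TN = 1.68 − 1 = 0.68 V.
Since V_DS = 0.33 V < V_ov = 0.68 V, the device is in the triode region.
I_D = k_n [V_ov · V_DS − ½ V_DS²] = 4.8 × [0.68 × 0.33 − 0.5 × 0.33²] = 0.816 mA.

Triode; I_D = 0.816 mA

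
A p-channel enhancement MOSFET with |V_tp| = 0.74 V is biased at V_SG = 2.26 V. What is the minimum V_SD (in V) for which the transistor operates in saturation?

V_SD,sat = 1.52 V

The boundary between triode and saturation is V_SD = V_SG − |V_tp| = V_ov.
V_ov = 2.26 − 0.74 = 1.52 V.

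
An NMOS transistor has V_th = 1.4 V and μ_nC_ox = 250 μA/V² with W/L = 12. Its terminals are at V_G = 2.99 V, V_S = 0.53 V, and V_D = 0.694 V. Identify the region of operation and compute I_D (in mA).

V_GS = V_G − V_S = 2.99 − 0.53 = 2.46 V; V_DS = V_D − V_S = 0.694 − 0.53 = 0.164 V.
k_n = μ_nC_ox · (W/L) = 3 mA/V².
V_ov = V_GS − V_th = 2.46 − 1.4 = 1.06 V.
Since V_DS = 0.164 V < V_ov = 1.06 V, the device is in the triode region.
I_D = k_n [V_ov · V_DS − ½ V_DS²] = 3 × [1.06 × 0.164 − 0.5 × 0.164²] = 0.481 mA.

Triode; I_D = 0.481 mA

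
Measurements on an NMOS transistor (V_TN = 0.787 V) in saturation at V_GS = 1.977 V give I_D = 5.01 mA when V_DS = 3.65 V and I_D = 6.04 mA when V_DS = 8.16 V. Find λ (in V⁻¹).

λ = 0.0547 V⁻¹

With V_GS fixed, I_D ∝ (1 + λ V_DS) in saturation, so I_D2/I_D1 = (1 + λ V_DS2)/(1 + λ V_DS1).
6.04/5.01 = 1.206 = (1 + 8.16 λ)/(1 + 3.65 λ).
Solving: λ (I_D1 V_DS2 − I_D2 V_DS1) = I_D2 − I_D1, so λ = (6.04 − 5.01) / (5.01 × 8.16 − 6.04 × 3.65) = 1.03 / 18.8 = 0.0547 V⁻¹.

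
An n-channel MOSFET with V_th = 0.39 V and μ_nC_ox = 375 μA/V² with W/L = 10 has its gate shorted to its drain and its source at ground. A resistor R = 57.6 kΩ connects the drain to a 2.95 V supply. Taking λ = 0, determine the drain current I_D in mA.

With gate tied to drain, V_GS = V_DS ≥ V_GS − V_th, so the device is in saturation.
k_n = μ_nC_ox · (W/L) = 3.75 mA/V².
KCL at the drain: ½ k_n (V_GS − V_th)² = (V_DD − V_GS)/R.
Let x = V_GS − 0.39. Then 108 x² + x − 2.56 = 0, giving x = 0.149 V (positive root), so V_GS = 0.539 V.
I_D = (V_DD − V_GS)/R = (2.95 − 0.539) / 57.6 = 0.0419 mA.

I_D = 0.0419 mA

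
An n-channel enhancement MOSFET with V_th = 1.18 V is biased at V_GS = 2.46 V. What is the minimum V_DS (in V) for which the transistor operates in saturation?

The boundary between triode and saturation is V_DS = V_GS − V_th = V_ov.
V_ov = 2.46 − 1.18 = 1.28 V.

V_DS,sat = 1.28 V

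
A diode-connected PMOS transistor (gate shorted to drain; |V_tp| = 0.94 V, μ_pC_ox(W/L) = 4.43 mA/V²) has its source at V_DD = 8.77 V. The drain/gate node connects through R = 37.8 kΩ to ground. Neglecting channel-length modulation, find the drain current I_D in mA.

I_D = 0.199 mA

With gate tied to drain, V_SG = V_SD ≥ V_SG − |V_tp|, so the device is in saturation.
KCL at the drain: ½ k_p (V_SG − |V_tp|)² = (V_DD − V_SG)/R.
Let x = V_SG − 0.94. Then 83.7 x² + x − 7.83 = 0, giving x = 0.3 V (positive root), so V_SG = 1.24 V.
I_D = (V_DD − V_SG)/R = (8.77 − 1.24) / 37.8 = 0.199 mA.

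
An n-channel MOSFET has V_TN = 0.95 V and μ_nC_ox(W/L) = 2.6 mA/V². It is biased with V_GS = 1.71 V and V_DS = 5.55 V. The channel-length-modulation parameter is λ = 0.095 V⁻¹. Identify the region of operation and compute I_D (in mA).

V_ov = V_GS − V_TN = 1.71 − 0.95 = 0.76 V.
Since V_DS = 5.55 V ≥ V_ov = 0.76 V, the device is in saturation.
I_D = ½ k_n V_ov² (1 + λ V_DS) = 0.5 × 2.6 × 0.76² × (1 + 0.095 × 5.55) = 1.15 mA.

Saturation; I_D = 1.15 mA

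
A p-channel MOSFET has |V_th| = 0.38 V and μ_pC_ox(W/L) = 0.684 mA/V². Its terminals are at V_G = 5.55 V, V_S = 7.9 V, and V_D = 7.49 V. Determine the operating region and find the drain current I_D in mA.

Triode; I_D = 0.495 mA

V_SG = V_S − V_G = 7.9 − 5.55 = 2.35 V; V_SD = V_S − V_D = 7.9 − 7.49 = 0.41 V.
V_ov = V_SG − |V_th| = 2.35 − 0.38 = 1.97 V.
Since V_SD = 0.41 V < V_ov = 1.97 V, the device is in the triode region.
I_D = k_p [V_ov · V_SD − ½ V_SD²] = 0.684 × [1.97 × 0.41 − 0.5 × 0.41²] = 0.495 mA.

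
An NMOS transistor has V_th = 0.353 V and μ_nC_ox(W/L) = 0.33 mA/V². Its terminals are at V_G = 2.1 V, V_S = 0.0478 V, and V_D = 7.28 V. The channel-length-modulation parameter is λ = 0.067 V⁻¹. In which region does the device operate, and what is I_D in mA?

V_GS = V_G − V_S = 2.1 − 0.0478 = 2.05 V; V_DS = V_D − V_S = 7.28 − 0.0478 = 7.23 V.
V_ov = V_GS − V_th = 2.05 − 0.353 = 1.7 V.
Since V_DS = 7.23 V ≥ V_ov = 1.7 V, the device is in saturation.
I_D = ½ k_n V_ov² (1 + λ V_DS) = 0.5 × 0.33 × 1.7² × (1 + 0.067 × 7.23) = 0.707 mA.

Saturation; I_D = 0.707 mA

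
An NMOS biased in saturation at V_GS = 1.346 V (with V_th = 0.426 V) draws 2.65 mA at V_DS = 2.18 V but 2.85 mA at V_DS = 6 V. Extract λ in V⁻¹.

λ = 0.0206 V⁻¹

With V_GS fixed, I_D ∝ (1 + λ V_DS) in saturation, so I_D2/I_D1 = (1 + λ V_DS2)/(1 + λ V_DS1).
2.85/2.65 = 1.075 = (1 + 6 λ)/(1 + 2.18 λ).
Solving: λ (I_D1 V_DS2 − I_D2 V_DS1) = I_D2 − I_D1, so λ = (2.85 − 2.65) / (2.65 × 6 − 2.85 × 2.18) = 0.2 / 9.69 = 0.0206 V⁻¹.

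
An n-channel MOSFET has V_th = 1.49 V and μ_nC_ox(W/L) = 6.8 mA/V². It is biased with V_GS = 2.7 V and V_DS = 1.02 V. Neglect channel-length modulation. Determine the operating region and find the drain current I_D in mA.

V_ov = V_GS − V_th = 2.7 − 1.49 = 1.21 V.
Since V_DS = 1.02 V < V_ov = 1.21 V, the device is in the triode region.
I_D = k_n [V_ov · V_DS − ½ V_DS²] = 6.8 × [1.21 × 1.02 − 0.5 × 1.02²] = 4.86 mA.

Triode; I_D = 4.86 mA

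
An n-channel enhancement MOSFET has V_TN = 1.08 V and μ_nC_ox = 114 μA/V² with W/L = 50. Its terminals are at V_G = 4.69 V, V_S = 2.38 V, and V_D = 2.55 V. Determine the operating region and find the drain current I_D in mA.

V_GS = V_G − V_S = 4.69 − 2.38 = 2.31 V; V_DS = V_D − V_S = 2.55 − 2.38 = 0.17 V.
k_n = μ_nC_ox · (W/L) = 5.7 mA/V².
V_ov = V_GS − V_TN = 2.31 − 1.08 = 1.23 V.
Since V_DS = 0.17 V < V_ov = 1.23 V, the device is in the triode region.
I_D = k_n [V_ov · V_DS − ½ V_DS²] = 5.7 × [1.23 × 0.17 − 0.5 × 0.17²] = 1.11 mA.

Triode; I_D = 1.11 mA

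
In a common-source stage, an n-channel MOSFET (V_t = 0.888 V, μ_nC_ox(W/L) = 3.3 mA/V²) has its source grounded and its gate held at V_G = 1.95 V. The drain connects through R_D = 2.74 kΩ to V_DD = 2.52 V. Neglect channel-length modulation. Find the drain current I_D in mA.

I_D = 0.822 mA

V_GS = V_G = 1.95 V, so V_ov = 1.95 − 0.888 = 1.06 V.
Assume saturation: I_D = ½ k_n V_ov² = 0.5 × 3.3 × 1.06² = 1.86 mA, giving V_DS = V_DD − I_D R_D = 2.52 − 1.86 × 2.74 = -2.58 V.
But -2.58 V < V_ov = 1.06 V, so the device is actually in triode.
In triode I_D = k_n[V_ov V_DS − ½ V_DS²] and I_D = (V_DD − V_DS)/R_D. Equating: 4.52 V_DS² − 10.6 V_DS + 2.52 = 0, giving V_DS = 0.268 V (the root below V_ov).
I_D = (2.52 − 0.268) / 2.74 = 0.822 mA.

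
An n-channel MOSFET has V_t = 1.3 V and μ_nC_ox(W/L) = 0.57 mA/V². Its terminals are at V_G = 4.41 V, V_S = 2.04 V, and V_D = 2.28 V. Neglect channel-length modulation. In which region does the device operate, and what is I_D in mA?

Triode; I_D = 0.130 mA

V_GS = V_G − V_S = 4.41 − 2.04 = 2.37 V; V_DS = V_D − V_S = 2.28 − 2.04 = 0.24 V.
V_ov = V_GS − V_t = 2.37 − 1.3 = 1.07 V.
Since V_DS = 0.24 V < V_ov = 1.07 V, the device is in the triode region.
I_D = k_n [V_ov · V_DS − ½ V_DS²] = 0.57 × [1.07 × 0.24 − 0.5 × 0.24²] = 0.13 mA.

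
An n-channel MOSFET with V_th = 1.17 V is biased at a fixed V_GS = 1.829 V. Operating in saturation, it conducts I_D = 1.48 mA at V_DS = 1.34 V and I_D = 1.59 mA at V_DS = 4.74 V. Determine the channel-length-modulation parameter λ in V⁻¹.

λ = 0.0225 V⁻¹

With V_GS fixed, I_D ∝ (1 + λ V_DS) in saturation, so I_D2/I_D1 = (1 + λ V_DS2)/(1 + λ V_DS1).
1.59/1.48 = 1.074 = (1 + 4.74 λ)/(1 + 1.34 λ).
Solving: λ (I_D1 V_DS2 − I_D2 V_DS1) = I_D2 − I_D1, so λ = (1.59 − 1.48) / (1.48 × 4.74 − 1.59 × 1.34) = 0.11 / 4.88 = 0.0225 V⁻¹.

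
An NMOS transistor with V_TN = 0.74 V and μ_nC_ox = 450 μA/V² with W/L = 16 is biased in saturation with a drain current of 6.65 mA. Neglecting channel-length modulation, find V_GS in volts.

V_GS = 2.10 V

k_n = μ_nC_ox · (W/L) = 7.2 mA/V².
In saturation I_D = ½ k_n (V_GS − V_TN)², so V_GS − V_TN = √(2 I_D / k_n) = √(2 × 6.65 / 7.2) = 1.36 V.
V_GS = 0.74 + 1.36 = 2.1 V.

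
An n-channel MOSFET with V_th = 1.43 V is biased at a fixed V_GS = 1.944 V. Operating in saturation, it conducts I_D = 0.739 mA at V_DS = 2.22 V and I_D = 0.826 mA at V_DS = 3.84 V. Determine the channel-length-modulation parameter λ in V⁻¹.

With V_GS fixed, I_D ∝ (1 + λ V_DS) in saturation, so I_D2/I_D1 = (1 + λ V_DS2)/(1 + λ V_DS1).
0.826/0.739 = 1.118 = (1 + 3.84 λ)/(1 + 2.22 λ).
Solving: λ (I_D1 V_DS2 − I_D2 V_DS1) = I_D2 − I_D1, so λ = (0.826 − 0.739) / (0.739 × 3.84 − 0.826 × 2.22) = 0.087 / 1 = 0.0866 V⁻¹.

λ = 0.0866 V⁻¹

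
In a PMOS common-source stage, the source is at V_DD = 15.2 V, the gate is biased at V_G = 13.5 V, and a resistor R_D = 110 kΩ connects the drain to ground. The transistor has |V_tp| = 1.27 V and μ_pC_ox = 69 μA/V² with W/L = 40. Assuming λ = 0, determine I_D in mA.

V_SG = V_DD − V_G = 15.2 − 13.5 = 1.7 V, so V_ov = 1.7 − 1.27 = 0.43 V.
k_p = μ_pC_ox · (W/L) = 2.76 mA/V².
Assume saturation: I_D = ½ k_p V_ov² = 0.5 × 2.76 × 0.43² = 0.255 mA, giving V_SD = V_DD − I_D R_D = 15.2 − 0.255 × 110 = -12.9 V.
But -12.9 V < V_ov = 0.43 V, so the device is actually in triode.
In triode I_D = k_p[V_ov V_SD − ½ V_SD²] and I_D = (V_DD − V_SD)/R_D. Equating: 152 V_SD² − 131.5 V_SD + 15.2 = 0, giving V_SD = 0.137 V (the root below V_ov).
I_D = (15.2 − 0.137) / 110 = 0.137 mA.

I_D = 0.137 mA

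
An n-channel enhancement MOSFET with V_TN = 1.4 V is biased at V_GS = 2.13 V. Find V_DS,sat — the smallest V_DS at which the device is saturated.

The boundary between triode and saturation is V_DS = V_GS − V_TN = V_ov.
V_ov = 2.13 − 1.4 = 0.73 V.

V_DS,sat = 0.730 V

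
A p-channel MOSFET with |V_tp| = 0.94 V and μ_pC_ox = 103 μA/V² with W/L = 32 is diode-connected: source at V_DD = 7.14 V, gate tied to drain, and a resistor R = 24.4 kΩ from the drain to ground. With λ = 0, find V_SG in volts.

V_SG = 1.32 V

With gate tied to drain, V_SG = V_SD ≥ V_SG − |V_tp|, so the device is in saturation.
k_p = μ_pC_ox · (W/L) = 3.296 mA/V².
KCL at the drain: ½ k_p (V_SG − |V_tp|)² = (V_DD − V_SG)/R.
Let x = V_SG − 0.94. Then 40.2 x² + x − 6.2 = 0, giving x = 0.38 V (positive root), so V_SG = 1.32 V.
I_D = (V_DD − V_SG)/R = (7.14 − 1.32) / 24.4 = 0.239 mA.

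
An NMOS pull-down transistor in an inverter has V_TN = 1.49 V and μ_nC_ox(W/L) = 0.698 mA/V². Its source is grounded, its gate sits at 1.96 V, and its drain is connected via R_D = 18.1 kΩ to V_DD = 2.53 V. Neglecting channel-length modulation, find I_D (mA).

I_D = 0.0771 mA

V_GS = V_G = 1.96 V, so V_ov = 1.96 − 1.49 = 0.47 V.
Assume saturation: I_D = ½ k_n V_ov² = 0.5 × 0.698 × 0.47² = 0.0771 mA, giving V_DS = V_DD − I_D R_D = 2.53 − 0.0771 × 18.1 = 1.13 V.
V_DS = 1.13 V ≥ V_ov = 0.47 V, confirming saturation.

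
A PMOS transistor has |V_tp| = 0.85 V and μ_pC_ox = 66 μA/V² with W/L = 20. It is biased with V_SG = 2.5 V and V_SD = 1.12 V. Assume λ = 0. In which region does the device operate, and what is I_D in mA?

Triode; I_D = 1.61 mA

k_p = μ_pC_ox · (W/L) = 1.32 mA/V².
V_ov = V_SG − |V_tp| = 2.5 − 0.85 = 1.65 V.
Since V_SD = 1.12 V < V_ov = 1.65 V, the device is in the triode region.
I_D = k_p [V_ov · V_SD − ½ V_SD²] = 1.32 × [1.65 × 1.12 − 0.5 × 1.12²] = 1.61 mA.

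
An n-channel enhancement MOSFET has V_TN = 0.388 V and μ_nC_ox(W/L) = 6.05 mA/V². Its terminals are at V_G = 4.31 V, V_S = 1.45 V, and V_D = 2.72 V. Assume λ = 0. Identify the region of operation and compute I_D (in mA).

Triode; I_D = 14.1 mA

V_GS = V_G − V_S = 4.31 − 1.45 = 2.86 V; V_DS = V_D − V_S = 2.72 − 1.45 = 1.27 V.
V_ov = V_GS − V_TN = 2.86 − 0.388 = 2.47 V.
Since V_DS = 1.27 V < V_ov = 2.47 V, the device is in the triode region.
I_D = k_n [V_ov · V_DS − ½ V_DS²] = 6.05 × [2.47 × 1.27 − 0.5 × 1.27²] = 14.1 mA.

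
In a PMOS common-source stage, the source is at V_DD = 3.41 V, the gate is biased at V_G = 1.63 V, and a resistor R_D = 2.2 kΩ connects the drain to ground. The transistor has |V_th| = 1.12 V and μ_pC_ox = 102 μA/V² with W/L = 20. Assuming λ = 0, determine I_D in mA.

V_SG = V_DD − V_G = 3.41 − 1.63 = 1.78 V, so V_ov = 1.78 − 1.12 = 0.66 V.
k_p = μ_pC_ox · (W/L) = 2.04 mA/V².
Assume saturation: I_D = ½ k_p V_ov² = 0.5 × 2.04 × 0.66² = 0.444 mA, giving V_SD = V_DD − I_D R_D = 3.41 − 0.444 × 2.2 = 2.43 V.
V_SD = 2.43 V ≥ V_ov = 0.66 V, confirming saturation.

I_D = 0.444 mA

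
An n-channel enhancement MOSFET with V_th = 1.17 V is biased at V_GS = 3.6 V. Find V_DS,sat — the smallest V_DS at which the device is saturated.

V_DS,sat = 2.43 V

The boundary between triode and saturation is V_DS = V_GS − V_th = V_ov.
V_ov = 3.6 − 1.17 = 2.43 V.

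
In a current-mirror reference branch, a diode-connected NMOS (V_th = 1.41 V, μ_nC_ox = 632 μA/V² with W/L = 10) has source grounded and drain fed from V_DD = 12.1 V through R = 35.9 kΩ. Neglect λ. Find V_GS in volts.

With gate tied to drain, V_GS = V_DS ≥ V_GS − V_th, so the device is in saturation.
k_n = μ_nC_ox · (W/L) = 6.32 mA/V².
KCL at the drain: ½ k_n (V_GS − V_th)² = (V_DD − V_GS)/R.
Let x = V_GS − 1.41. Then 113 x² + x − 10.69 = 0, giving x = 0.303 V (positive root), so V_GS = 1.71 V.
I_D = (V_DD − V_GS)/R = (12.1 − 1.71) / 35.9 = 0.289 mA.

V_GS = 1.71 V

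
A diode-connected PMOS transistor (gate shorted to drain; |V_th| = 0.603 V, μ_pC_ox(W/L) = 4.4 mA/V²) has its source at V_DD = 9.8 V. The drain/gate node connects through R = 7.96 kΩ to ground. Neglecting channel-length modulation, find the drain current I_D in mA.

I_D = 1.07 mA

With gate tied to drain, V_SG = V_SD ≥ V_SG − |V_th|, so the device is in saturation.
KCL at the drain: ½ k_p (V_SG − |V_th|)² = (V_DD − V_SG)/R.
Let x = V_SG − 0.603. Then 17.5 x² + x − 9.197 = 0, giving x = 0.697 V (positive root), so V_SG = 1.3 V.
I_D = (V_DD − V_SG)/R = (9.8 − 1.3) / 7.96 = 1.07 mA.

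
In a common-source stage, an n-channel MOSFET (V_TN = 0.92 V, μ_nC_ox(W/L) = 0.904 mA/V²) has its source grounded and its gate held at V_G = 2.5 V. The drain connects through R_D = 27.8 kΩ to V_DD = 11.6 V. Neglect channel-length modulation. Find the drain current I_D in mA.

V_GS = V_G = 2.5 V, so V_ov = 2.5 − 0.92 = 1.58 V.
Assume saturation: I_D = ½ k_n V_ov² = 0.5 × 0.904 × 1.58² = 1.13 mA, giving V_DS = V_DD − I_D R_D = 11.6 − 1.13 × 27.8 = -19.8 V.
But -19.8 V < V_ov = 1.58 V, so the device is actually in triode.
In triode I_D = k_n[V_ov V_DS − ½ V_DS²] and I_D = (V_DD − V_DS)/R_D. Equating: 12.6 V_DS² − 40.71 V_DS + 11.6 = 0, giving V_DS = 0.316 V (the root below V_ov).
I_D = (11.6 − 0.316) / 27.8 = 0.406 mA.

I_D = 0.406 mA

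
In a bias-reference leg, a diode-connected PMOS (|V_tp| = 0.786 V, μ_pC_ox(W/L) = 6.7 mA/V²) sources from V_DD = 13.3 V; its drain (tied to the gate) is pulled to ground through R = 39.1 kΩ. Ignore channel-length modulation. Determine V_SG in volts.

With gate tied to drain, V_SG = V_SD ≥ V_SG − |V_tp|, so the device is in saturation.
KCL at the drain: ½ k_p (V_SG − |V_tp|)² = (V_DD − V_SG)/R.
Let x = V_SG − 0.786. Then 131 x² + x − 12.51 = 0, giving x = 0.305 V (positive root), so V_SG = 1.09 V.
I_D = (V_DD − V_SG)/R = (13.3 − 1.09) / 39.1 = 0.312 mA.

V_SG = 1.09 V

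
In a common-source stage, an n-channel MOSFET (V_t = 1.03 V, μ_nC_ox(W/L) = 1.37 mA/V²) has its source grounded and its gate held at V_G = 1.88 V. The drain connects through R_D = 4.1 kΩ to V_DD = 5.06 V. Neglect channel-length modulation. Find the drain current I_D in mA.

I_D = 0.495 mA

V_GS = V_G = 1.88 V, so V_ov = 1.88 − 1.03 = 0.85 V.
Assume saturation: I_D = ½ k_n V_ov² = 0.5 × 1.37 × 0.85² = 0.495 mA, giving V_DS = V_DD − I_D R_D = 5.06 − 0.495 × 4.1 = 3.03 V.
V_DS = 3.03 V ≥ V_ov = 0.85 V, confirming saturation.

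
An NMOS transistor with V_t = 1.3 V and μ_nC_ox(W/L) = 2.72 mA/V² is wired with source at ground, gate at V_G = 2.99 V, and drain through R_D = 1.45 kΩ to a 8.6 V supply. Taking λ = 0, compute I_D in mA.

V_GS = V_G = 2.99 V, so V_ov = 2.99 − 1.3 = 1.69 V.
Assume saturation: I_D = ½ k_n V_ov² = 0.5 × 2.72 × 1.69² = 3.88 mA, giving V_DS = V_DD − I_D R_D = 8.6 − 3.88 × 1.45 = 2.97 V.
V_DS = 2.97 V ≥ V_ov = 1.69 V, confirming saturation.

I_D = 3.88 mA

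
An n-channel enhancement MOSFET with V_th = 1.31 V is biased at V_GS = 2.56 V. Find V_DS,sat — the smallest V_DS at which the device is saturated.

The boundary between triode and saturation is V_DS = V_GS − V_th = V_ov.
V_ov = 2.56 − 1.31 = 1.25 V.

V_DS,sat = 1.25 V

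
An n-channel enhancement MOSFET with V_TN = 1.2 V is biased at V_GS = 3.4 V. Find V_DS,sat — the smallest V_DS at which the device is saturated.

The boundary between triode and saturation is V_DS = V_GS − V_TN = V_ov.
V_ov = 3.4 − 1.2 = 2.2 V.

V_DS,sat = 2.20 V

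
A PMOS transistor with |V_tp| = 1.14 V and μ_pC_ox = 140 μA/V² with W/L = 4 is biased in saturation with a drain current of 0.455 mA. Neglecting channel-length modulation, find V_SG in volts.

V_SG = 2.41 V

k_p = μ_pC_ox · (W/L) = 0.56 mA/V².
In saturation I_D = ½ k_p (V_SG − |V_tp|)², so V_SG − |V_tp| = √(2 I_D / k_p) = √(2 × 0.455 / 0.56) = 1.27 V.
V_SG = 1.14 + 1.27 = 2.41 V.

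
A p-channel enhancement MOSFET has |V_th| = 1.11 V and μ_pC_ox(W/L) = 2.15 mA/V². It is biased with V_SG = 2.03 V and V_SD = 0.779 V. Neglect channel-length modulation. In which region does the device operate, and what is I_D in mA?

Triode; I_D = 0.889 mA

V_ov = V_SG − |V_th| = 2.03 − 1.11 = 0.92 V.
Since V_SD = 0.779 V < V_ov = 0.92 V, the device is in the triode region.
I_D = k_p [V_ov · V_SD − ½ V_SD²] = 2.15 × [0.92 × 0.779 − 0.5 × 0.779²] = 0.889 mA.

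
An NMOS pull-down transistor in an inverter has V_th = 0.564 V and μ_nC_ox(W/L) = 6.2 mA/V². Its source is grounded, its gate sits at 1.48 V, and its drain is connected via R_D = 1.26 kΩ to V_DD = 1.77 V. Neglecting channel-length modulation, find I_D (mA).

I_D = 1.21 mA

V_GS = V_G = 1.48 V, so V_ov = 1.48 − 0.564 = 0.916 V.
Assume saturation: I_D = ½ k_n V_ov² = 0.5 × 6.2 × 0.916² = 2.6 mA, giving V_DS = V_DD − I_D R_D = 1.77 − 2.6 × 1.26 = -1.51 V.
But -1.51 V < V_ov = 0.916 V, so the device is actually in triode.
In triode I_D = k_n[V_ov V_DS − ½ V_DS²] and I_D = (V_DD − V_DS)/R_D. Equating: 3.91 V_DS² − 8.156 V_DS + 1.77 = 0, giving V_DS = 0.246 V (the root below V_ov).
I_D = (1.77 − 0.246) / 1.26 = 1.21 mA.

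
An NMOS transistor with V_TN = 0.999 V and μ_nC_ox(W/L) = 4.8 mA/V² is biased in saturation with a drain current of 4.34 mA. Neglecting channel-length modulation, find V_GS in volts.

V_GS = 2.34 V

In saturation I_D = ½ k_n (V_GS − V_TN)², so V_GS − V_TN = √(2 I_D / k_n) = √(2 × 4.34 / 4.8) = 1.34 V.
V_GS = 0.999 + 1.34 = 2.34 V.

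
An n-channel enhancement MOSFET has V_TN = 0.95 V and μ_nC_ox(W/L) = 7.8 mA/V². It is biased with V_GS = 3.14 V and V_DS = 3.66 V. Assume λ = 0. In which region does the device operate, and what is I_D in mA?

V_ov = V_GS − V_TN = 3.14 − 0.95 = 2.19 V.
Since V_DS = 3.66 V ≥ V_ov = 2.19 V, the device is in saturation.
I_D = ½ k_n V_ov² = 0.5 × 7.8 × 2.19² = 18.7 mA.

Saturation; I_D = 18.7 mA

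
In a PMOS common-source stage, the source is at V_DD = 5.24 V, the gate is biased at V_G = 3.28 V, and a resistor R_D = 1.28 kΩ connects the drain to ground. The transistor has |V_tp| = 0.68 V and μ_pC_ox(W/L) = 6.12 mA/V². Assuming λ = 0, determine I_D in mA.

V_SG = V_DD − V_G = 5.24 − 3.28 = 1.96 V, so V_ov = 1.96 − 0.68 = 1.28 V.
Assume saturation: I_D = ½ k_p V_ov² = 0.5 × 6.12 × 1.28² = 5.01 mA, giving V_SD = V_DD − I_D R_D = 5.24 − 5.01 × 1.28 = -1.18 V.
But -1.18 V < V_ov = 1.28 V, so the device is actually in triode.
In triode I_D = k_p[V_ov V_SD − ½ V_SD²] and I_D = (V_DD − V_SD)/R_D. Equating: 3.92 V_SD² − 11.03 V_SD + 5.24 = 0, giving V_SD = 0.605 V (the root below V_ov).
I_D = (5.24 − 0.605) / 1.28 = 3.62 mA.

I_D = 3.62 mA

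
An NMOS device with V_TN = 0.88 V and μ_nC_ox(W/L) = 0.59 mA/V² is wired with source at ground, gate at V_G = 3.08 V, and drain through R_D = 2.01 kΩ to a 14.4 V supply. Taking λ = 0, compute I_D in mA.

I_D = 1.43 mA

V_GS = V_G = 3.08 V, so V_ov = 3.08 − 0.88 = 2.2 V.
Assume saturation: I_D = ½ k_n V_ov² = 0.5 × 0.59 × 2.2² = 1.43 mA, giving V_DS = V_DD − I_D R_D = 14.4 − 1.43 × 2.01 = 11.5 V.
V_DS = 11.5 V ≥ V_ov = 2.2 V, confirming saturation.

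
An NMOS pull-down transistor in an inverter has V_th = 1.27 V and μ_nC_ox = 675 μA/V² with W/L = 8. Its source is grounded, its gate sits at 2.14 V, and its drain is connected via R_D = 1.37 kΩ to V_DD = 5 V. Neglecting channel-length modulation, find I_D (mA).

V_GS = V_G = 2.14 V, so V_ov = 2.14 − 1.27 = 0.87 V.
k_n = μ_nC_ox · (W/L) = 5.4 mA/V².
Assume saturation: I_D = ½ k_n V_ov² = 0.5 × 5.4 × 0.87² = 2.04 mA, giving V_DS = V_DD − I_D R_D = 5 − 2.04 × 1.37 = 2.2 V.
V_DS = 2.2 V ≥ V_ov = 0.87 V, confirming saturation.

I_D = 2.04 mA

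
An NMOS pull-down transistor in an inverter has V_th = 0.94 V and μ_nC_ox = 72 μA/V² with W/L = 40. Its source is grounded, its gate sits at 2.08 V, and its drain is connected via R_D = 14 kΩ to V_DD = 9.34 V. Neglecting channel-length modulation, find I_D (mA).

I_D = 0.651 mA

V_GS = V_G = 2.08 V, so V_ov = 2.08 − 0.94 = 1.14 V.
k_n = μ_nC_ox · (W/L) = 2.88 mA/V².
Assume saturation: I_D = ½ k_n V_ov² = 0.5 × 2.88 × 1.14² = 1.87 mA, giving V_DS = V_DD − I_D R_D = 9.34 − 1.87 × 14 = -16.9 V.
But -16.9 V < V_ov = 1.14 V, so the device is actually in triode.
In triode I_D = k_n[V_ov V_DS − ½ V_DS²] and I_D = (V_DD − V_DS)/R_D. Equating: 20.2 V_DS² − 46.96 V_DS + 9.34 = 0, giving V_DS = 0.22 V (the root below V_ov).
I_D = (9.34 − 0.22) / 14 = 0.651 mA.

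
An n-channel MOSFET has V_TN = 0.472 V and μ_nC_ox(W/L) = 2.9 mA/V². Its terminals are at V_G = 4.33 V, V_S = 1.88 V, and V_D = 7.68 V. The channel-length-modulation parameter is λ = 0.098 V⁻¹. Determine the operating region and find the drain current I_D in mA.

V_GS = V_G − V_S = 4.33 − 1.88 = 2.45 V; V_DS = V_D − V_S = 7.68 − 1.88 = 5.8 V.
V_ov = V_GS − V_TN = 2.45 − 0.472 = 1.98 V.
Since V_DS = 5.8 V ≥ V_ov = 1.98 V, the device is in saturation.
I_D = ½ k_n V_ov² (1 + λ V_DS) = 0.5 × 2.9 × 1.98² × (1 + 0.098 × 5.8) = 8.9 mA.

Saturation; I_D = 8.90 mA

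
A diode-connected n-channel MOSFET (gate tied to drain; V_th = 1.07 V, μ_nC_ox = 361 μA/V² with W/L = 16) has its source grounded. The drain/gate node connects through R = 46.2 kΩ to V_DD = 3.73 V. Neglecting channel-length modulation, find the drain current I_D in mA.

I_D = 0.0546 mA

With gate tied to drain, V_GS = V_DS ≥ V_GS − V_th, so the device is in saturation.
k_n = μ_nC_ox · (W/L) = 5.776 mA/V².
KCL at the drain: ½ k_n (V_GS − V_th)² = (V_DD − V_GS)/R.
Let x = V_GS − 1.07. Then 133 x² + x − 2.66 = 0, giving x = 0.137 V (positive root), so V_GS = 1.21 V.
I_D = (V_DD − V_GS)/R = (3.73 − 1.21) / 46.2 = 0.0546 mA.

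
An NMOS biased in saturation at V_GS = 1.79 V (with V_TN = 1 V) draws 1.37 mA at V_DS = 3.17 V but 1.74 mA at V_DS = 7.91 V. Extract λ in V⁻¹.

With V_GS fixed, I_D ∝ (1 + λ V_DS) in saturation, so I_D2/I_D1 = (1 + λ V_DS2)/(1 + λ V_DS1).
1.74/1.37 = 1.27 = (1 + 7.91 λ)/(1 + 3.17 λ).
Solving: λ (I_D1 V_DS2 − I_D2 V_DS1) = I_D2 − I_D1, so λ = (1.74 − 1.37) / (1.37 × 7.91 − 1.74 × 3.17) = 0.37 / 5.32 = 0.0695 V⁻¹.

λ = 0.0695 V⁻¹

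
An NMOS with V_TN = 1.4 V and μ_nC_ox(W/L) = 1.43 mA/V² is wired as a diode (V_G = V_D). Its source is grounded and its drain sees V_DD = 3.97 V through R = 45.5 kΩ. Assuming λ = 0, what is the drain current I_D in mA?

With gate tied to drain, V_GS = V_DS ≥ V_GS − V_TN, so the device is in saturation.
KCL at the drain: ½ k_n (V_GS − V_TN)² = (V_DD − V_GS)/R.
Let x = V_GS − 1.4. Then 32.5 x² + x − 2.57 = 0, giving x = 0.266 V (positive root), so V_GS = 1.67 V.
I_D = (V_DD − V_GS)/R = (3.97 − 1.67) / 45.5 = 0.0506 mA.

I_D = 0.0506 mA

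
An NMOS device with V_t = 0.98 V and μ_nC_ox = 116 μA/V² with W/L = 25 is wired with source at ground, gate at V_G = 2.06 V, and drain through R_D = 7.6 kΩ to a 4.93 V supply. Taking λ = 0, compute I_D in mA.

V_GS = V_G = 2.06 V, so V_ov = 2.06 − 0.98 = 1.08 V.
k_n = μ_nC_ox · (W/L) = 2.9 mA/V².
Assume saturation: I_D = ½ k_n V_ov² = 0.5 × 2.9 × 1.08² = 1.69 mA, giving V_DS = V_DD − I_D R_D = 4.93 − 1.69 × 7.6 = -7.92 V.
But -7.92 V < V_ov = 1.08 V, so the device is actually in triode.
In triode I_D = k_n[V_ov V_DS − ½ V_DS²] and I_D = (V_DD − V_DS)/R_D. Equating: 11 V_DS² − 24.8 V_DS + 4.93 = 0, giving V_DS = 0.22 V (the root below V_ov).
I_D = (4.93 − 0.22) / 7.6 = 0.62 mA.

I_D = 0.620 mA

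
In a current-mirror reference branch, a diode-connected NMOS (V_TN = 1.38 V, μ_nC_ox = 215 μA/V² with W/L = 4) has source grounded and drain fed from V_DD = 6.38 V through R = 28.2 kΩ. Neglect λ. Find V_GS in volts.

V_GS = 1.98 V

With gate tied to drain, V_GS = V_DS ≥ V_GS − V_TN, so the device is in saturation.
k_n = μ_nC_ox · (W/L) = 0.86 mA/V².
KCL at the drain: ½ k_n (V_GS − V_TN)² = (V_DD − V_GS)/R.
Let x = V_GS − 1.38. Then 12.1 x² + x − 5 = 0, giving x = 0.602 V (positive root), so V_GS = 1.98 V.
I_D = (V_DD − V_GS)/R = (6.38 − 1.98) / 28.2 = 0.156 mA.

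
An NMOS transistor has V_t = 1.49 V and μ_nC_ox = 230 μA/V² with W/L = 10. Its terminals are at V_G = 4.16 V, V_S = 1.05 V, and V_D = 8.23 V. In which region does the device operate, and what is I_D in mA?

V_GS = V_G − V_S = 4.16 − 1.05 = 3.11 V; V_DS = V_D − V_S = 8.23 − 1.05 = 7.18 V.
k_n = μ_nC_ox · (W/L) = 2.3 mA/V².
V_ov = V_GS − V_t = 3.11 − 1.49 = 1.62 V.
Since V_DS = 7.18 V ≥ V_ov = 1.62 V, the device is in saturation.
I_D = ½ k_n V_ov² = 0.5 × 2.3 × 1.62² = 3.02 mA.

Saturation; I_D = 3.02 mA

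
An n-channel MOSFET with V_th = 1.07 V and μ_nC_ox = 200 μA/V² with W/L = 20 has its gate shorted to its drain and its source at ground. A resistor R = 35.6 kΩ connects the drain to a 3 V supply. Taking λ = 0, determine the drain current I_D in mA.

I_D = 0.0498 mA

With gate tied to drain, V_GS = V_DS ≥ V_GS − V_th, so the device is in saturation.
k_n = μ_nC_ox · (W/L) = 4 mA/V².
KCL at the drain: ½ k_n (V_GS − V_th)² = (V_DD − V_GS)/R.
Let x = V_GS − 1.07. Then 71.2 x² + x − 1.93 = 0, giving x = 0.158 V (positive root), so V_GS = 1.23 V.
I_D = (V_DD − V_GS)/R = (3 − 1.23) / 35.6 = 0.0498 mA.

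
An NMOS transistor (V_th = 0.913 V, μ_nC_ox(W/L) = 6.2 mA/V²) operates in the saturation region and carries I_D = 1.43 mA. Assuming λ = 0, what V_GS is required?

V_GS = 1.59 V

In saturation I_D = ½ k_n (V_GS − V_th)², so V_GS − V_th = √(2 I_D / k_n) = √(2 × 1.43 / 6.2) = 0.679 V.
V_GS = 0.913 + 0.679 = 1.59 V.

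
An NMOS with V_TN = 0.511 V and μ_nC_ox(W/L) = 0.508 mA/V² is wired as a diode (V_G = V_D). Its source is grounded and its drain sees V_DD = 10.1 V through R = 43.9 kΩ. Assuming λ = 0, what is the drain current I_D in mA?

With gate tied to drain, V_GS = V_DS ≥ V_GS − V_TN, so the device is in saturation.
KCL at the drain: ½ k_n (V_GS − V_TN)² = (V_DD − V_GS)/R.
Let x = V_GS − 0.511. Then 11.2 x² + x − 9.589 = 0, giving x = 0.884 V (positive root), so V_GS = 1.39 V.
I_D = (V_DD − V_GS)/R = (10.1 − 1.39) / 43.9 = 0.198 mA.

I_D = 0.198 mA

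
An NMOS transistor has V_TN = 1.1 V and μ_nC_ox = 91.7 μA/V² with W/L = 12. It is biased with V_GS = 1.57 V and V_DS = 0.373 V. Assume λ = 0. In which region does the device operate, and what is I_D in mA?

k_n = μ_nC_ox · (W/L) = 1.1 mA/V².
V_ov = V_GS − V_TN = 1.57 − 1.1 = 0.47 V.
Since V_DS = 0.373 V < V_ov = 0.47 V, the device is in the triode region.
I_D = k_n [V_ov · V_DS − ½ V_DS²] = 1.1 × [0.47 × 0.373 − 0.5 × 0.373²] = 0.116 mA.

Triode; I_D = 0.116 mA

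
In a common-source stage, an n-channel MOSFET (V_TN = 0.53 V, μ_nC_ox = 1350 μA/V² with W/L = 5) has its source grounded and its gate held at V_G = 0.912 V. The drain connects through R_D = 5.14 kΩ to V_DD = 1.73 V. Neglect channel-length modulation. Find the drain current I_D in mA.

V_GS = V_G = 0.912 V, so V_ov = 0.912 − 0.53 = 0.382 V.
k_n = μ_nC_ox · (W/L) = 6.75 mA/V².
Assume saturation: I_D = ½ k_n V_ov² = 0.5 × 6.75 × 0.382² = 0.492 mA, giving V_DS = V_DD − I_D R_D = 1.73 − 0.492 × 5.14 = -0.801 V.
But -0.801 V < V_ov = 0.382 V, so the device is actually in triode.
In triode I_D = k_n[V_ov V_DS − ½ V_DS²] and I_D = (V_DD − V_DS)/R_D. Equating: 17.3 V_DS² − 14.25 V_DS + 1.73 = 0, giving V_DS = 0.148 V (the root below V_ov).
I_D = (1.73 − 0.148) / 5.14 = 0.308 mA.

I_D = 0.308 mA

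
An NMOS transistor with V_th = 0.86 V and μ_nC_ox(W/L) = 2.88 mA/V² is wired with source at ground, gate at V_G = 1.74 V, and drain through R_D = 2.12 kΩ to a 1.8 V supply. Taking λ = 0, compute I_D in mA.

I_D = 0.690 mA

V_GS = V_G = 1.74 V, so V_ov = 1.74 − 0.86 = 0.88 V.
Assume saturation: I_D = ½ k_n V_ov² = 0.5 × 2.88 × 0.88² = 1.12 mA, giving V_DS = V_DD − I_D R_D = 1.8 − 1.12 × 2.12 = -0.564 V.
But -0.564 V < V_ov = 0.88 V, so the device is actually in triode.
In triode I_D = k_n[V_ov V_DS − ½ V_DS²] and I_D = (V_DD − V_DS)/R_D. Equating: 3.05 V_DS² − 6.373 V_DS + 1.8 = 0, giving V_DS = 0.337 V (the root below V_ov).
I_D = (1.8 − 0.337) / 2.12 = 0.69 mA.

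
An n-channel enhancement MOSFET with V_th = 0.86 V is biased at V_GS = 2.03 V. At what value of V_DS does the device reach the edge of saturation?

The boundary between triode and saturation is V_DS = V_GS − V_th = V_ov.
V_ov = 2.03 − 0.86 = 1.17 V.

V_DS,sat = 1.17 V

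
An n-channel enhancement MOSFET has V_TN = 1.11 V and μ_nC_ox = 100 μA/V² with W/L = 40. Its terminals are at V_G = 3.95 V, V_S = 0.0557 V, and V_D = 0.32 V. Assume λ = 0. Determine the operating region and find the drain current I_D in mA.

V_GS = V_G − V_S = 3.95 − 0.0557 = 3.89 V; V_DS = V_D − V_S = 0.32 − 0.0557 = 0.264 V.
k_n = μ_nC_ox · (W/L) = 4 mA/V².
V_ov = V_GS − V_TN = 3.89 − 1.11 = 2.78 V.
Since V_DS = 0.264 V < V_ov = 2.78 V, the device is in the triode region.
I_D = k_n [V_ov · V_DS − ½ V_DS²] = 4 × [2.78 × 0.264 − 0.5 × 0.264²] = 2.8 mA.

Triode; I_D = 2.80 mA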